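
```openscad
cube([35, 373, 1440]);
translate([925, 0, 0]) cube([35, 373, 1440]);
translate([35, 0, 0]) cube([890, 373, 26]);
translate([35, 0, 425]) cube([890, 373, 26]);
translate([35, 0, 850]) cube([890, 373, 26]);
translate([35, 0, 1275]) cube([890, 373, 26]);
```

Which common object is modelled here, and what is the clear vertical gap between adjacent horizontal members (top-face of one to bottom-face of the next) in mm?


A bookshelf. The clear shelf gap is 399 mm.

Two tall side panels with 4 horizontal boards between them — a bookshelf. The first two shelf undersides are at z = 0 and z = 425; with shelf thickness 26, the clear gap is 425 − 0 − 26 = 399 mm.


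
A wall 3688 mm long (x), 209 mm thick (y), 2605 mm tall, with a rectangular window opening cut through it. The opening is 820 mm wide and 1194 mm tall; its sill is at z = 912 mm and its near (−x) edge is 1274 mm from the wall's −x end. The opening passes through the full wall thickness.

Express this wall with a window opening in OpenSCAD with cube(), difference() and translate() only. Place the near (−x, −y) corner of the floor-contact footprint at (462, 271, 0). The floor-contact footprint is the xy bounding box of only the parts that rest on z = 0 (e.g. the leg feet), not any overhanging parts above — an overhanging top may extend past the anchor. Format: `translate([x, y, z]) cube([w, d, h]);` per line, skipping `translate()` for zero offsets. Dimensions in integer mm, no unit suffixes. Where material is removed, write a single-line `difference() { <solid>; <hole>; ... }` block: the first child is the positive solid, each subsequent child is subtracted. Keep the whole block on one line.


difference() { translate([462, 271, 0]) cube([3688, 209, 2605]); translate([1736, 271, 912]) cube([820, 209, 1194]); }


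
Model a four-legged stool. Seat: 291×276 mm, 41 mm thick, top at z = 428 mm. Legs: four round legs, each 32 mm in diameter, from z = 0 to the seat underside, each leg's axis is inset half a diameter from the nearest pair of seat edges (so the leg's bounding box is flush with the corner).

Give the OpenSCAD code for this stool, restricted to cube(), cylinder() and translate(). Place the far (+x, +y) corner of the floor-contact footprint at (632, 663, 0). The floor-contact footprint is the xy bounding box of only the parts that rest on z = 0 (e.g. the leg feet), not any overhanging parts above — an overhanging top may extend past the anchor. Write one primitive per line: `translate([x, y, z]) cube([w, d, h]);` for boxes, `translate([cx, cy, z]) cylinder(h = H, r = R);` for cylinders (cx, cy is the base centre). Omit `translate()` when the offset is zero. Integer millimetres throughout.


// leg_h = 428 - 41 = 387
translate([341, 387, 387]) cube([291, 276, 41]);
translate([357, 403, 0]) cylinder(h = 387, r = 16);
translate([616, 403, 0]) cylinder(h = 387, r = 16);
translate([357, 647, 0]) cylinder(h = 387, r = 16);
translate([616, 647, 0]) cylinder(h = 387, r = 16);


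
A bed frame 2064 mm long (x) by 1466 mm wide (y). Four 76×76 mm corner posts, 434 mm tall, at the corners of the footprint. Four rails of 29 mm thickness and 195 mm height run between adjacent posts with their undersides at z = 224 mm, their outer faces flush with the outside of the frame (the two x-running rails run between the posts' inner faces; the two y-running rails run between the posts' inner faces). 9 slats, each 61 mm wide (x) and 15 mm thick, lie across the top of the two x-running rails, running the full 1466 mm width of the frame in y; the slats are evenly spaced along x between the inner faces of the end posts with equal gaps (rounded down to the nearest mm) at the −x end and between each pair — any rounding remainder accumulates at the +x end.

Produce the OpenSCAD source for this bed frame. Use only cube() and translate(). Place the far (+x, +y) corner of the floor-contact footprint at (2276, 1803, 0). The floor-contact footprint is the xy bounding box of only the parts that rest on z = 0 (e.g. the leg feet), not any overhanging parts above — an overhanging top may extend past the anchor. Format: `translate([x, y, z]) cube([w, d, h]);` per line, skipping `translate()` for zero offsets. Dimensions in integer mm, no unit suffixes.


translate([212, 337, 0]) cube([76, 76, 434]);
translate([212, 1727, 0]) cube([76, 76, 434]);
translate([2200, 337, 0]) cube([76, 76, 434]);
translate([2200, 1727, 0]) cube([76, 76, 434]);
translate([288, 337, 224]) cube([1912, 29, 195]);
translate([288, 1774, 224]) cube([1912, 29, 195]);
translate([212, 413, 224]) cube([29, 1314, 195]);
translate([2247, 413, 224]) cube([29, 1314, 195]);
translate([424, 337, 419]) cube([61, 1466, 15]);
translate([621, 337, 419]) cube([61, 1466, 15]);
translate([818, 337, 419]) cube([61, 1466, 15]);
translate([1015, 337, 419]) cube([61, 1466, 15]);
translate([1212, 337, 419]) cube([61, 1466, 15]);
translate([1409, 337, 419]) cube([61, 1466, 15]);
translate([1606, 337, 419]) cube([61, 1466, 15]);
translate([1803, 337, 419]) cube([61, 1466, 15]);
translate([2000, 337, 419]) cube([61, 1466, 15]);


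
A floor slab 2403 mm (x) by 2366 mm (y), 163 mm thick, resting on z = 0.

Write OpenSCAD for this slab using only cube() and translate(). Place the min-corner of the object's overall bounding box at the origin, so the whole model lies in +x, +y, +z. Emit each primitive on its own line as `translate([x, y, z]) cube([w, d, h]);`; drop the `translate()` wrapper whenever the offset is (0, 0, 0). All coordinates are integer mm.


cube([2403, 2366, 163]);


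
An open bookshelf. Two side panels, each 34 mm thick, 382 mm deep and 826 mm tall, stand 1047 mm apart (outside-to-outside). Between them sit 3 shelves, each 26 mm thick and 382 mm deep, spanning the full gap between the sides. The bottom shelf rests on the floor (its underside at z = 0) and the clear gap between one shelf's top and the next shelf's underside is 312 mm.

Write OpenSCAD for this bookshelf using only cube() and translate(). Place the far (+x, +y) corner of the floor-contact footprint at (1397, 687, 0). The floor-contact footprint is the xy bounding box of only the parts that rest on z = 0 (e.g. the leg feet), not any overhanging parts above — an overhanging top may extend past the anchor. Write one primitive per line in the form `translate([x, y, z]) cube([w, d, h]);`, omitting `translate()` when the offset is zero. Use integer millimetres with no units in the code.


translate([350, 305, 0]) cube([34, 382, 826]);
translate([1363, 305, 0]) cube([34, 382, 826]);
translate([384, 305, 0]) cube([979, 382, 26]);
translate([384, 305, 338]) cube([979, 382, 26]);
translate([384, 305, 676]) cube([979, 382, 26]);


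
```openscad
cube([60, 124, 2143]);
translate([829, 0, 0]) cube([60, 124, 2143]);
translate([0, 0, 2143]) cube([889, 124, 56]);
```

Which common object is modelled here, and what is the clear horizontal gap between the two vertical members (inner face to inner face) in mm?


A door frame. The clear opening width is 769 mm.

Two 2143 mm tall posts with a header on top — a door frame. The left jamb is 60 mm wide at x = 0; the right jamb starts at x = 829. The clear opening is 829 − 60 = 769 mm.


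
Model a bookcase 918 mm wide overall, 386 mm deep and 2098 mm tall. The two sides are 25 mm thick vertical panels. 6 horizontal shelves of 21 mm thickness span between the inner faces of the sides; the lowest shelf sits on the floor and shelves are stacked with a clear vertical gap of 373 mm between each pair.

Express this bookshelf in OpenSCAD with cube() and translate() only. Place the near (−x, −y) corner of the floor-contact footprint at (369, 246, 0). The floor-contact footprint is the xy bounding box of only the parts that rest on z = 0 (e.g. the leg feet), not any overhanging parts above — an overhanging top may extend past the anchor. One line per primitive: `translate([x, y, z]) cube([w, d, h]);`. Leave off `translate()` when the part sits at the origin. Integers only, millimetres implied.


translate([369, 246, 0]) cube([25, 386, 2098]);
translate([1262, 246, 0]) cube([25, 386, 2098]);
translate([394, 246, 0]) cube([868, 386, 21]);
translate([394, 246, 394]) cube([868, 386, 21]);
translate([394, 246, 788]) cube([868, 386, 21]);
translate([394, 246, 1182]) cube([868, 386, 21]);
translate([394, 246, 1576]) cube([868, 386, 21]);
translate([394, 246, 1970]) cube([868, 386, 21]);


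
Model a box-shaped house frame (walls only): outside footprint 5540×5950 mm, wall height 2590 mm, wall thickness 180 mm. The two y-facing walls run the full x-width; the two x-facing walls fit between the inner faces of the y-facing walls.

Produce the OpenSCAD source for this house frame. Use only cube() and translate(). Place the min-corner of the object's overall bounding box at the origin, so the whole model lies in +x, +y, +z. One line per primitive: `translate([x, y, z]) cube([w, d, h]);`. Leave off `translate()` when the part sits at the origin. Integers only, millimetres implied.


cube([5540, 180, 2590]);
translate([0, 5770, 0]) cube([5540, 180, 2590]);
translate([0, 180, 0]) cube([180, 5590, 2590]);
translate([5360, 180, 0]) cube([180, 5590, 2590]);


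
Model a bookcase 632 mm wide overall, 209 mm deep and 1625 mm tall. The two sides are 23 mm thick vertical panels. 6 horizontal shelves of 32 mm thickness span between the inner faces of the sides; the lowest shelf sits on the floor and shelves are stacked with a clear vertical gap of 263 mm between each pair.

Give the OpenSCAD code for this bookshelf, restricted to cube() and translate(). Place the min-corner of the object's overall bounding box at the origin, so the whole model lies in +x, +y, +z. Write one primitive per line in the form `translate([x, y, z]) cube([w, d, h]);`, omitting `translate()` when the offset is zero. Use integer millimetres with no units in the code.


cube([23, 209, 1625]);
translate([609, 0, 0]) cube([23, 209, 1625]);
translate([23, 0, 0]) cube([586, 209, 32]);
translate([23, 0, 295]) cube([586, 209, 32]);
translate([23, 0, 590]) cube([586, 209, 32]);
translate([23, 0, 885]) cube([586, 209, 32]);
translate([23, 0, 1180]) cube([586, 209, 32]);
translate([23, 0, 1475]) cube([586, 209, 32]);


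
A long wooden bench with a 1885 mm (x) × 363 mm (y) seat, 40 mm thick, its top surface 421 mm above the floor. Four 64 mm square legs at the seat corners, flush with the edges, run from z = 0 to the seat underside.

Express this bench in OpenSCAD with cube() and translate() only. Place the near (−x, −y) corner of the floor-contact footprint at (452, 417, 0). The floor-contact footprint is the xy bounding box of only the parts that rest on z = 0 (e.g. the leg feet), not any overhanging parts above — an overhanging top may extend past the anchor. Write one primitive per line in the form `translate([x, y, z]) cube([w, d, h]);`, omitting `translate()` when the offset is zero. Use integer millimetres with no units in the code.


translate([452, 417, 381]) cube([1885, 363, 40]);
translate([452, 417, 0]) cube([64, 64, 381]);
translate([452, 716, 0]) cube([64, 64, 381]);
translate([2273, 417, 0]) cube([64, 64, 381]);
translate([2273, 716, 0]) cube([64, 64, 381]);


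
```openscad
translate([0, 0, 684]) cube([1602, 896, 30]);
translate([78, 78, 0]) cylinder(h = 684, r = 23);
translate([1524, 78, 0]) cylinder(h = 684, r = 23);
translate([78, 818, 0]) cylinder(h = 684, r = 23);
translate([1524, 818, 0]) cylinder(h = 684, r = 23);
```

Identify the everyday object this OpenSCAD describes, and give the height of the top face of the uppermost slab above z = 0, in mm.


A table. The table height is 714 mm.

A 1602×896×30 slab sits at z = 684 on four Ø46 mm round legs — a table. The top surface is at 684 + 30 = 714 mm.


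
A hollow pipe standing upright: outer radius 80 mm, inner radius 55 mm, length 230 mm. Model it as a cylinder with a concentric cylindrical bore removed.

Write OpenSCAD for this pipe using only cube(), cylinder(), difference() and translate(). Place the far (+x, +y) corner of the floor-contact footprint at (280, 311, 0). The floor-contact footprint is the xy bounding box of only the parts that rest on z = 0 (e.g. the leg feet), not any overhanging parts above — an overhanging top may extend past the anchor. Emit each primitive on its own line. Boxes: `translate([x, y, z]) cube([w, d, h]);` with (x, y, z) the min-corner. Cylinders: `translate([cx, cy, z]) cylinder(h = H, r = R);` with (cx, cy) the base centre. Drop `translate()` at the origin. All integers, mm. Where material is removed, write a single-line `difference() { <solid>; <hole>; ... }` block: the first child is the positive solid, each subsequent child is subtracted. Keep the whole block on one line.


difference() { translate([200, 231, 0]) cylinder(h = 230, r = 80); translate([200, 231, 0]) cylinder(h = 230, r = 55); }


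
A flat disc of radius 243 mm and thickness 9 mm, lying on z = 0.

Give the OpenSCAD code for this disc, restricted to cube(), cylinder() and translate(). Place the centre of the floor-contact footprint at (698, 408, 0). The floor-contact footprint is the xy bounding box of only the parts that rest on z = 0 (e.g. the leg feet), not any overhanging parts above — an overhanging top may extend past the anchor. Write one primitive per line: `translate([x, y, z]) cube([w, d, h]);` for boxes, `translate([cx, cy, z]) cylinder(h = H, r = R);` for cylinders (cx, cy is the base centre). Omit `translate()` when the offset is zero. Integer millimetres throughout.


translate([698, 408, 0]) cylinder(h = 9, r = 243);


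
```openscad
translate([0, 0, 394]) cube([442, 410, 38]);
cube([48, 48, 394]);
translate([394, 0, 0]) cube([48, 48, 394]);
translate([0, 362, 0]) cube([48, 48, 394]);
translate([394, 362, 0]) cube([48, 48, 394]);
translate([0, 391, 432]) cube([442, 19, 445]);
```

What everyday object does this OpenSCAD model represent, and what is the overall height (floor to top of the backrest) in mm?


A chair. The overall height is 877 mm.

A slab on four corner posts with a tall panel at the back — a chair. The seat slab sits at z = 394 with thickness 38, and the 445 mm backrest starts at the seat top, so the overall height is 394 + 38 + 445 = 877 mm.


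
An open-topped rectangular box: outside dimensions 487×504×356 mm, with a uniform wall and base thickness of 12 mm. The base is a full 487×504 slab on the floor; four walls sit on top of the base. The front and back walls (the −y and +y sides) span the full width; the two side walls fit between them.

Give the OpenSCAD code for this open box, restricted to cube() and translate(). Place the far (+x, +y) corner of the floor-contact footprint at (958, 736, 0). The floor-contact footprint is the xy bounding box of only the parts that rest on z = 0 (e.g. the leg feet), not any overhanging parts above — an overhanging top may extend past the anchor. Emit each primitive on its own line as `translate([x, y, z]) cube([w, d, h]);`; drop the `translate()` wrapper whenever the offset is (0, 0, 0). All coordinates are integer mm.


translate([471, 232, 0]) cube([487, 504, 12]);
translate([471, 232, 12]) cube([487, 12, 344]);
translate([471, 724, 12]) cube([487, 12, 344]);
translate([471, 244, 12]) cube([12, 480, 344]);
translate([946, 244, 12]) cube([12, 480, 344]);


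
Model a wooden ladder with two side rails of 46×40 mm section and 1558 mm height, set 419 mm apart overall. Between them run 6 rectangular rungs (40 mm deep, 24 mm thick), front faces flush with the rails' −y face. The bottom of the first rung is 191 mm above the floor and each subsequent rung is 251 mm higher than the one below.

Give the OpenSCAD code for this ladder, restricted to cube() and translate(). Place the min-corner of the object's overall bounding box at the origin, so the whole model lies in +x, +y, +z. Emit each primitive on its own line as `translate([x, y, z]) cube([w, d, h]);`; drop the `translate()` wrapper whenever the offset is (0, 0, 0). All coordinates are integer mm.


cube([46, 40, 1558]);
translate([373, 0, 0]) cube([46, 40, 1558]);
translate([46, 0, 191]) cube([327, 40, 24]);
translate([46, 0, 442]) cube([327, 40, 24]);
translate([46, 0, 693]) cube([327, 40, 24]);
translate([46, 0, 944]) cube([327, 40, 24]);
translate([46, 0, 1195]) cube([327, 40, 24]);
translate([46, 0, 1446]) cube([327, 40, 24]);


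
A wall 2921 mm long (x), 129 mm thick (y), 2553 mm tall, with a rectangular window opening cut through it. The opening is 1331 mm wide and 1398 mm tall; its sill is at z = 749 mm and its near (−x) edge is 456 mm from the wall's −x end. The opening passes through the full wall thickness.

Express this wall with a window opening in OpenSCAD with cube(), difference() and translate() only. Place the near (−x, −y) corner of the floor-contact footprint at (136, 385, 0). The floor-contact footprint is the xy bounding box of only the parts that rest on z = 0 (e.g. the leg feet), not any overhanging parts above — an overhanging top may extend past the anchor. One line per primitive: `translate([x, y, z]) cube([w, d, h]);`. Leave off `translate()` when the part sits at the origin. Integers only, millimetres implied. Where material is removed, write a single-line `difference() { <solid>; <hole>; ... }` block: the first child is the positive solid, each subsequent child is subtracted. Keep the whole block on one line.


difference() { translate([136, 385, 0]) cube([2921, 129, 2553]); translate([592, 385, 749]) cube([1331, 129, 1398]); }


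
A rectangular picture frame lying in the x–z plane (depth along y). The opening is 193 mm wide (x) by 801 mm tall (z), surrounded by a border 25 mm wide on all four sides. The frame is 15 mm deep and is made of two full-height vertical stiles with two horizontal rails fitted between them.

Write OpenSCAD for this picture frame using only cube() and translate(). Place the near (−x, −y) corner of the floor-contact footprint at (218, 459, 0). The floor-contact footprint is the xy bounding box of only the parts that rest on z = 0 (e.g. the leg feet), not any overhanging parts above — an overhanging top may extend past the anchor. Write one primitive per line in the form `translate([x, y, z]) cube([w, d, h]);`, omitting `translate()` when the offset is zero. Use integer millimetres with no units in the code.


translate([218, 459, 0]) cube([25, 15, 851]);
translate([436, 459, 0]) cube([25, 15, 851]);
translate([243, 459, 0]) cube([193, 15, 25]);
translate([243, 459, 826]) cube([193, 15, 25]);


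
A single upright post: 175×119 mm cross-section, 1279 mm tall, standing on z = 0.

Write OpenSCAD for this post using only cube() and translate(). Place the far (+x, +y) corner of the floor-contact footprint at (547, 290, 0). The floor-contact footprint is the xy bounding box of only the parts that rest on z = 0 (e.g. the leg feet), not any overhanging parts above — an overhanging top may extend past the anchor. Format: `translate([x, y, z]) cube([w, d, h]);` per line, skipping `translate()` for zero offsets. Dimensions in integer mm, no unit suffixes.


translate([372, 171, 0]) cube([175, 119, 1279]);


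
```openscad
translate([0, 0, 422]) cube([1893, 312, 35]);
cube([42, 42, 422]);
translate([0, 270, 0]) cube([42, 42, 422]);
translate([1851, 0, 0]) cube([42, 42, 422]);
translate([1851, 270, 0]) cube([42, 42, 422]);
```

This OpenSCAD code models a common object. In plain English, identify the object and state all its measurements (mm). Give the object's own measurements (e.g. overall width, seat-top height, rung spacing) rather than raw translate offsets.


A bench: a 1893×312 mm seat slab, 35 mm thick, top at z = 457 mm, on four 42×42 mm square legs flush with the seat corners and standing on z = 0.


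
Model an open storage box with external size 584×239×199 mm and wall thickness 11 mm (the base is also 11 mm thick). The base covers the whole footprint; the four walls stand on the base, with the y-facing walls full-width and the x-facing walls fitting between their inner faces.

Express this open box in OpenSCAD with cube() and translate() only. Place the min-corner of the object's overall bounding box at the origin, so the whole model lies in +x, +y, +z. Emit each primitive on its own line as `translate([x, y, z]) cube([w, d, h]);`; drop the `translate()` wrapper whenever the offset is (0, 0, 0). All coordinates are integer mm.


cube([584, 239, 11]);
translate([0, 0, 11]) cube([584, 11, 188]);
translate([0, 228, 11]) cube([584, 11, 188]);
translate([0, 11, 11]) cube([11, 217, 188]);
translate([573, 11, 11]) cube([11, 217, 188]);


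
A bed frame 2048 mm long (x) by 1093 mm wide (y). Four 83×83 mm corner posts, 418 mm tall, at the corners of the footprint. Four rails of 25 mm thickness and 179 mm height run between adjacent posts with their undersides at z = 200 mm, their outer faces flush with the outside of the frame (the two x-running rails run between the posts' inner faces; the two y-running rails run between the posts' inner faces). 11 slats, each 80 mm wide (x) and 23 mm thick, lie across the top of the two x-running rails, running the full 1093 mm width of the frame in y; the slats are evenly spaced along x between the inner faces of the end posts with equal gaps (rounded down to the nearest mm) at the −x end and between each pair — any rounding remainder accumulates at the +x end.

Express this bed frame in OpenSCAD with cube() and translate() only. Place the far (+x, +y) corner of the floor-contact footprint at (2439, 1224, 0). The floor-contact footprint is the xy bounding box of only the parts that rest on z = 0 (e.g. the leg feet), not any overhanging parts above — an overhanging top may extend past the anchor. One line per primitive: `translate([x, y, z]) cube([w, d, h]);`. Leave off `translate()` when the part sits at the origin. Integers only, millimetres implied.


translate([391, 131, 0]) cube([83, 83, 418]);
translate([391, 1141, 0]) cube([83, 83, 418]);
translate([2356, 131, 0]) cube([83, 83, 418]);
translate([2356, 1141, 0]) cube([83, 83, 418]);
translate([474, 131, 200]) cube([1882, 25, 179]);
translate([474, 1199, 200]) cube([1882, 25, 179]);
translate([391, 214, 200]) cube([25, 927, 179]);
translate([2414, 214, 200]) cube([25, 927, 179]);
translate([557, 131, 379]) cube([80, 1093, 23]);
translate([720, 131, 379]) cube([80, 1093, 23]);
translate([883, 131, 379]) cube([80, 1093, 23]);
translate([1046, 131, 379]) cube([80, 1093, 23]);
translate([1209, 131, 379]) cube([80, 1093, 23]);
translate([1372, 131, 379]) cube([80, 1093, 23]);
translate([1535, 131, 379]) cube([80, 1093, 23]);
translate([1698, 131, 379]) cube([80, 1093, 23]);
translate([1861, 131, 379]) cube([80, 1093, 23]);
translate([2024, 131, 379]) cube([80, 1093, 23]);
translate([2187, 131, 379]) cube([80, 1093, 23]);


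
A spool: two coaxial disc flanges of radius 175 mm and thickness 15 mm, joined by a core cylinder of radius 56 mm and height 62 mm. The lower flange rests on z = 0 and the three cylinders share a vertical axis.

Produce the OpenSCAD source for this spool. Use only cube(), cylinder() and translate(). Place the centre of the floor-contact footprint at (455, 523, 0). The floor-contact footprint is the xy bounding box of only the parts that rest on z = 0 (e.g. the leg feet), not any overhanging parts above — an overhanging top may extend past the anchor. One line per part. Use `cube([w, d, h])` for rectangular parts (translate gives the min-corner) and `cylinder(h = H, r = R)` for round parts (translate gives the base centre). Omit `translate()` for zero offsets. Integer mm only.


translate([455, 523, 0]) cylinder(h = 15, r = 175);
translate([455, 523, 15]) cylinder(h = 62, r = 56);
translate([455, 523, 77]) cylinder(h = 15, r = 175);


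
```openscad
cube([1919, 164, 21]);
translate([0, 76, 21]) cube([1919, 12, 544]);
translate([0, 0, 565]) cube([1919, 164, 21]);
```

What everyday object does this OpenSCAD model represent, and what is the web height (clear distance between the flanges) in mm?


An I-beam. The web height is 544 mm.

Two wide flanges with a thin centred web — an I-beam. Overall 586 mm minus two 21 mm flanges gives a web of 586 − 2·21 = 544 mm.


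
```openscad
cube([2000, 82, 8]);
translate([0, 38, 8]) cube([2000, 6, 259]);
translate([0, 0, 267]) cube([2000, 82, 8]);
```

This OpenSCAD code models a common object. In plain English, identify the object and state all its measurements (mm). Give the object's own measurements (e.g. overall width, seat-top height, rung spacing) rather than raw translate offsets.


An I-beam lying along x, 2000 mm long. Overall section height 275 mm. Two flanges 82 mm wide (y) and 8 mm thick, one on the floor and one at the top; a web 6 mm thick runs between them, centred on the flange width.


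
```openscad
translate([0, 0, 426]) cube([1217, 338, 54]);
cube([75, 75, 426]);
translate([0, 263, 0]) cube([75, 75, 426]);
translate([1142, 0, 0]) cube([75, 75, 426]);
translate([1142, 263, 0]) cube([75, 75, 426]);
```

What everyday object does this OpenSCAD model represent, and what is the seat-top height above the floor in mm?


A bench. The seat-top height is 480 mm.

A long slab on four corner posts — a bench. The slab sits at z = 426 with thickness 54, so the top is 426 + 54 = 480 mm.


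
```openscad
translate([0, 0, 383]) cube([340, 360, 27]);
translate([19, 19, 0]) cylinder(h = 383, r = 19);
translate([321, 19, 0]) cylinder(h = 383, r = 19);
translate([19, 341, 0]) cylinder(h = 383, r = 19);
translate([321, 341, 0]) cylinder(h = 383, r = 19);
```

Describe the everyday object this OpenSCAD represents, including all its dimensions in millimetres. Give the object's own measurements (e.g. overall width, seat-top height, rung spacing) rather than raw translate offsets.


A simple wooden stool: a rectangular seat 340 mm (x) by 360 mm (y), 27 mm thick, top face at z = 410 mm, on four round legs, each 38 mm in diameter. The legs rest on z = 0, each leg's axis is inset half a diameter from the nearest pair of seat edges (so the leg's bounding box is flush with the corner).


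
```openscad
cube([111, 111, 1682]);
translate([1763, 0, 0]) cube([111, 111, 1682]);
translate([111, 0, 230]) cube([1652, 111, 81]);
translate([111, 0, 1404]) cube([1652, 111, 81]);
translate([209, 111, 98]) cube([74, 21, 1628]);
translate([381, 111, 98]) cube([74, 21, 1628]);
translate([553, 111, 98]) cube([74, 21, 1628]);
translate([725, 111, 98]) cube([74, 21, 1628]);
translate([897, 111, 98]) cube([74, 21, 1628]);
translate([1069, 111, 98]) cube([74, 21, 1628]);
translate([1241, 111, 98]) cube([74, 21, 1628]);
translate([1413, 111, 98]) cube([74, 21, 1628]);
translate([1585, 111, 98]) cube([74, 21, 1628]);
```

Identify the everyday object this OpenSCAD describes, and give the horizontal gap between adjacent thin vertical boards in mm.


A fence section. The picket gap is 98 mm.

Two posts, two rails, 9 pickets — a fence section. Span 1652 mm holds 9 pickets of 74 mm with 10 equal gaps: ⌊(1652 − 9·74) / 10⌋ = 98 mm.


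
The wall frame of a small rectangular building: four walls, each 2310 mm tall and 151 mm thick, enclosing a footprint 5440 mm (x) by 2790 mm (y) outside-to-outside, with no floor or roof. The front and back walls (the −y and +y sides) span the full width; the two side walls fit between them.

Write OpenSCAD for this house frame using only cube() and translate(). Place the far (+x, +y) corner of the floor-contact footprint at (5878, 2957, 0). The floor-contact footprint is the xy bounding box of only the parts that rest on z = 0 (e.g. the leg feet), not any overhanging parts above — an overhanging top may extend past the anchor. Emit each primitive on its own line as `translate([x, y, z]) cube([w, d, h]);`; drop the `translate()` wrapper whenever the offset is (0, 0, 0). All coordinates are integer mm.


translate([438, 167, 0]) cube([5440, 151, 2310]);
translate([438, 2806, 0]) cube([5440, 151, 2310]);
translate([438, 318, 0]) cube([151, 2488, 2310]);
translate([5727, 318, 0]) cube([151, 2488, 2310]);


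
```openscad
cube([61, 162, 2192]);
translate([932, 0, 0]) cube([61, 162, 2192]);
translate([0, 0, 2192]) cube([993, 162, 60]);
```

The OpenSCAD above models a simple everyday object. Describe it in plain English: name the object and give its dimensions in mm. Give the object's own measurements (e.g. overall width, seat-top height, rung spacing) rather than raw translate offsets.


A door frame. The clear opening is 871 mm wide and 2192 mm high. Two 61 mm wide jambs, 162 mm deep, stand either side of the opening from the floor to the top of the opening. A 60 mm thick head sits across the top of both jambs, spanning the full outside width of the frame.


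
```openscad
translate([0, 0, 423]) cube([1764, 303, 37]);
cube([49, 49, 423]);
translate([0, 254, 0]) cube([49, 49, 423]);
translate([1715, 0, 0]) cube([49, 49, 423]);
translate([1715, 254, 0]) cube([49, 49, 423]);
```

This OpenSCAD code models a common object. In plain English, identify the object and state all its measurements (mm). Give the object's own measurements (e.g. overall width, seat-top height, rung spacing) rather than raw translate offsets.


A bench: a 1764×303 mm seat slab, 37 mm thick, top at z = 460 mm, on four 49×49 mm square legs flush with the seat corners and standing on z = 0.


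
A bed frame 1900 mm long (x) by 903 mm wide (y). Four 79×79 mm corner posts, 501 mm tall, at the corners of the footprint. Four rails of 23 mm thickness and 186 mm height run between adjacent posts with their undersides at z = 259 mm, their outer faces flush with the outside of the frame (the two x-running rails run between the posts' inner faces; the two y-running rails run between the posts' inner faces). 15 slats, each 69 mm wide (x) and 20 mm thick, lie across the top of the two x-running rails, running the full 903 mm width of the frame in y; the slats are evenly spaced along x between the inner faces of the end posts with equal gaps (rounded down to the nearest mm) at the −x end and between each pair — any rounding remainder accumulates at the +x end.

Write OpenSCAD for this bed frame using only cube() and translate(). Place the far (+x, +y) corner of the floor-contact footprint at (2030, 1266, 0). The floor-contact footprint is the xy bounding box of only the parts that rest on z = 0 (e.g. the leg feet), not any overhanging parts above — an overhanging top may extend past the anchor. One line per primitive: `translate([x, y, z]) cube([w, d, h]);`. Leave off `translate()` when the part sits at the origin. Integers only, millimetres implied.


translate([130, 363, 0]) cube([79, 79, 501]);
translate([130, 1187, 0]) cube([79, 79, 501]);
translate([1951, 363, 0]) cube([79, 79, 501]);
translate([1951, 1187, 0]) cube([79, 79, 501]);
translate([209, 363, 259]) cube([1742, 23, 186]);
translate([209, 1243, 259]) cube([1742, 23, 186]);
translate([130, 442, 259]) cube([23, 745, 186]);
translate([2007, 442, 259]) cube([23, 745, 186]);
translate([253, 363, 445]) cube([69, 903, 20]);
translate([366, 363, 445]) cube([69, 903, 20]);
translate([479, 363, 445]) cube([69, 903, 20]);
translate([592, 363, 445]) cube([69, 903, 20]);
translate([705, 363, 445]) cube([69, 903, 20]);
translate([818, 363, 445]) cube([69, 903, 20]);
translate([931, 363, 445]) cube([69, 903, 20]);
translate([1044, 363, 445]) cube([69, 903, 20]);
translate([1157, 363, 445]) cube([69, 903, 20]);
translate([1270, 363, 445]) cube([69, 903, 20]);
translate([1383, 363, 445]) cube([69, 903, 20]);
translate([1496, 363, 445]) cube([69, 903, 20]);
translate([1609, 363, 445]) cube([69, 903, 20]);
translate([1722, 363, 445]) cube([69, 903, 20]);
translate([1835, 363, 445]) cube([69, 903, 20]);


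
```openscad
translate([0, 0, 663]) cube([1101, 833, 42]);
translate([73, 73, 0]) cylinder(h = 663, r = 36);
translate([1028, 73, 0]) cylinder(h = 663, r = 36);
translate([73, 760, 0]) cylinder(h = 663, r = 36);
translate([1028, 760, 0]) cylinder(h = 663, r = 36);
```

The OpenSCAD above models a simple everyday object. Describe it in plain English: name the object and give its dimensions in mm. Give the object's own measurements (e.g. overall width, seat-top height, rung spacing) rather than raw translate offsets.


A rectangular dining table. The top is 1101×833×42 mm with its upper surface at z = 705 mm. It stands on four round legs of 72 mm diameter, each leg's bounding box inset 37 mm from the nearest pair of top edges, running from the floor to the underside of the top.


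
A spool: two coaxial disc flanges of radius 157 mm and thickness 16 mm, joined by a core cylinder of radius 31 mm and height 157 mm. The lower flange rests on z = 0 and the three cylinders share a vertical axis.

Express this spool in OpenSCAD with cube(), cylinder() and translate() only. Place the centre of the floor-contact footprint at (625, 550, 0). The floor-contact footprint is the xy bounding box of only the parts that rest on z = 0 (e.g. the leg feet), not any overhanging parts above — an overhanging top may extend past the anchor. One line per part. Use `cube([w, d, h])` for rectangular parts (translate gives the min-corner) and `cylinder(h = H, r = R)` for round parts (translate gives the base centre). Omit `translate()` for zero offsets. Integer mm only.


translate([625, 550, 0]) cylinder(h = 16, r = 157);
translate([625, 550, 16]) cylinder(h = 157, r = 31);
translate([625, 550, 173]) cylinder(h = 16, r = 157);


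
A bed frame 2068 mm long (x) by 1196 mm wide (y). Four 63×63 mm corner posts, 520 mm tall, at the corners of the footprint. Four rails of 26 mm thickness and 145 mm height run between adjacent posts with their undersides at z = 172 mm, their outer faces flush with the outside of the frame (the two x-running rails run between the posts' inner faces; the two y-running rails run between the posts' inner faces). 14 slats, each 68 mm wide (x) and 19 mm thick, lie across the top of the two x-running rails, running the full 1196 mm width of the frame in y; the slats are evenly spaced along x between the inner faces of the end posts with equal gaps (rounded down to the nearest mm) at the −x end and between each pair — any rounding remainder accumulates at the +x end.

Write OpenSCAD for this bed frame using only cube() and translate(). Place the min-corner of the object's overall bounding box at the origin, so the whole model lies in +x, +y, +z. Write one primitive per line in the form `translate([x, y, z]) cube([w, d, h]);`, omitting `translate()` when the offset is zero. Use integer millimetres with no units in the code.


cube([63, 63, 520]);
translate([0, 1133, 0]) cube([63, 63, 520]);
translate([2005, 0, 0]) cube([63, 63, 520]);
translate([2005, 1133, 0]) cube([63, 63, 520]);
translate([63, 0, 172]) cube([1942, 26, 145]);
translate([63, 1170, 172]) cube([1942, 26, 145]);
translate([0, 63, 172]) cube([26, 1070, 145]);
translate([2042, 63, 172]) cube([26, 1070, 145]);
translate([129, 0, 317]) cube([68, 1196, 19]);
translate([263, 0, 317]) cube([68, 1196, 19]);
translate([397, 0, 317]) cube([68, 1196, 19]);
translate([531, 0, 317]) cube([68, 1196, 19]);
translate([665, 0, 317]) cube([68, 1196, 19]);
translate([799, 0, 317]) cube([68, 1196, 19]);
translate([933, 0, 317]) cube([68, 1196, 19]);
translate([1067, 0, 317]) cube([68, 1196, 19]);
translate([1201, 0, 317]) cube([68, 1196, 19]);
translate([1335, 0, 317]) cube([68, 1196, 19]);
translate([1469, 0, 317]) cube([68, 1196, 19]);
translate([1603, 0, 317]) cube([68, 1196, 19]);
translate([1737, 0, 317]) cube([68, 1196, 19]);
translate([1871, 0, 317]) cube([68, 1196, 19]);


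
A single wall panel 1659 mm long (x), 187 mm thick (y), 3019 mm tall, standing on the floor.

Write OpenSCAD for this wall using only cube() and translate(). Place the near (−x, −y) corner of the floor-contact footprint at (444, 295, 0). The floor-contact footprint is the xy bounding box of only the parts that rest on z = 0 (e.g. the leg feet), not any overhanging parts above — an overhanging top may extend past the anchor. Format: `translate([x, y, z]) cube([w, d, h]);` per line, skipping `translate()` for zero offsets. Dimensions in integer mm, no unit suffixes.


translate([444, 295, 0]) cube([1659, 187, 3019]);


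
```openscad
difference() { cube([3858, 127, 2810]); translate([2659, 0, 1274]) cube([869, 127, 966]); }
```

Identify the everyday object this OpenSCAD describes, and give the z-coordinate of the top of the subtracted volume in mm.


A wall with a window opening. The window head height is 2240 mm.

A wall with a rectangular opening subtracted — a window. Sill at z = 1274, opening 966 mm tall, so the head is at 1274 + 966 = 2240 mm.


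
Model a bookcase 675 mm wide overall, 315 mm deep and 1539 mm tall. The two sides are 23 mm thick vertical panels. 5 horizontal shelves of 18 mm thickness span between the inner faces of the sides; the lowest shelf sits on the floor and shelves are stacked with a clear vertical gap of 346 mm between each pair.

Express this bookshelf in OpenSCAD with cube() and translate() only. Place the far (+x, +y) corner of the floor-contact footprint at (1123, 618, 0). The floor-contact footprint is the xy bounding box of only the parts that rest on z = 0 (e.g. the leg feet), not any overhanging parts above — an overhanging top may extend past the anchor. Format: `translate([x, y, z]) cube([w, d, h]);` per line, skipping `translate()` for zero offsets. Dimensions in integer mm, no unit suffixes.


translate([448, 303, 0]) cube([23, 315, 1539]);
translate([1100, 303, 0]) cube([23, 315, 1539]);
translate([471, 303, 0]) cube([629, 315, 18]);
translate([471, 303, 364]) cube([629, 315, 18]);
translate([471, 303, 728]) cube([629, 315, 18]);
translate([471, 303, 1092]) cube([629, 315, 18]);
translate([471, 303, 1456]) cube([629, 315, 18]);


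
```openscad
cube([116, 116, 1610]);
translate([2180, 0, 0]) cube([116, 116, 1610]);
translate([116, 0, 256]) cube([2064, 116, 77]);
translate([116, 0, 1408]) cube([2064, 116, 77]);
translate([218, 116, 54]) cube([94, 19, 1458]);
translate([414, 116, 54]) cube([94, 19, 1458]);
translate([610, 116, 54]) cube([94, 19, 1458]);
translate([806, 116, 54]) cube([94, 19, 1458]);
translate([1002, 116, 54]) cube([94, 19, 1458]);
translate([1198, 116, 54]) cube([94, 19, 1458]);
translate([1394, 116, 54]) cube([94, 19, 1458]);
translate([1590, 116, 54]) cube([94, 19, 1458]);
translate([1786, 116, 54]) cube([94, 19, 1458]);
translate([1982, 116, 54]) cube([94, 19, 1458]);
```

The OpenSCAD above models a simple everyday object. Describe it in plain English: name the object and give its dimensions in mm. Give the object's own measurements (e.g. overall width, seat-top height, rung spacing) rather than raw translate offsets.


A fence section. Two 116×116 mm posts, 1610 mm tall, stand on the floor with a clear span of 2064 mm between their inner faces. Two horizontal rails of 116×77 mm section span the gap between the posts with their undersides at z = 256 mm and z = 1408 mm, flush with the posts' −y face. 10 pickets, each 94 mm wide, 19 mm thick and 1458 mm tall, are fixed to the +y face of the rails with their bottoms at z = 54 mm, spaced across the span with a 102 mm gap after the −x post and between neighbouring pickets, with 104 mm left before the +x post.


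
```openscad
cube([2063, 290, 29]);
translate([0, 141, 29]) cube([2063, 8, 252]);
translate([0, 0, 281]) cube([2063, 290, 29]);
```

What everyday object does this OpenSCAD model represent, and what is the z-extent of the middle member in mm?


An I-beam. The web height is 252 mm.

Two wide flanges with a thin centred web — an I-beam. Overall 310 mm minus two 29 mm flanges gives a web of 310 − 2·29 = 252 mm.


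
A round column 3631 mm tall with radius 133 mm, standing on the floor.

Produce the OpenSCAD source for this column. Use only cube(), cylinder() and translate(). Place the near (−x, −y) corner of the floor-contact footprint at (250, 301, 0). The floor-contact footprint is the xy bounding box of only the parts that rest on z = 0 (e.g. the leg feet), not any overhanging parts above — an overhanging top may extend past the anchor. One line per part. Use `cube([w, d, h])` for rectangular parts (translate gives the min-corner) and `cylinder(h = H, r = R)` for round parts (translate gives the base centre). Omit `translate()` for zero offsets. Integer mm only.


translate([383, 434, 0]) cylinder(h = 3631, r = 133);
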